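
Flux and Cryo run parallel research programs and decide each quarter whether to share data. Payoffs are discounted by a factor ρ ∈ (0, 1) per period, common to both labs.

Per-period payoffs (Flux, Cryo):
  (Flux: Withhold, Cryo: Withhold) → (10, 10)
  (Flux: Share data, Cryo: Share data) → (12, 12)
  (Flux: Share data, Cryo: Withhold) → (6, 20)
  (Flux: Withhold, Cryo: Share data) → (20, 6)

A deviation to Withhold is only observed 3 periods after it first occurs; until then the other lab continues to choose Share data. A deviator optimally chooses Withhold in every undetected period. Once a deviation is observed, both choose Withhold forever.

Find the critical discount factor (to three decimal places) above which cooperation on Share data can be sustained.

0.928

The best deviation is to choose Withhold for all 3 undetected periods, earning 20 each, then 10 forever once detected.
Deviation value: 20(1−ρ^3)/(1−ρ) + 10ρ^3/(1−ρ); cooperation value: 12/(1−ρ).
IC: 12 ≥ 20(1−ρ^3) + 10ρ^3 = 20 − 10ρ^3.
So ρ^3 ≥ 8/10 = 4/5, giving ρ ≥ (4/5)^(1/3) ≈ 0.928.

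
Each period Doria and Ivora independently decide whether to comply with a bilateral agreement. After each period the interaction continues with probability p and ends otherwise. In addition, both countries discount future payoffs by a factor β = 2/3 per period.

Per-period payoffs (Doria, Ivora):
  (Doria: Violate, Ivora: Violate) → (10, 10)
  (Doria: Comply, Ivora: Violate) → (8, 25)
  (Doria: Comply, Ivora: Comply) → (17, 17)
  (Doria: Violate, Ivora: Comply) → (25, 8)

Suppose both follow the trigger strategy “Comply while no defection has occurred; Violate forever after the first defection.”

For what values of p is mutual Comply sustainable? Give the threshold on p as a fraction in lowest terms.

With continuation probability p and discount β, the effective per-period discount factor is βp.
Grim-trigger IC: βp ≥ (25−17)/(25−10) = 8/15.
So p ≥ (8/15)/(2/3) = 4/5.

4/5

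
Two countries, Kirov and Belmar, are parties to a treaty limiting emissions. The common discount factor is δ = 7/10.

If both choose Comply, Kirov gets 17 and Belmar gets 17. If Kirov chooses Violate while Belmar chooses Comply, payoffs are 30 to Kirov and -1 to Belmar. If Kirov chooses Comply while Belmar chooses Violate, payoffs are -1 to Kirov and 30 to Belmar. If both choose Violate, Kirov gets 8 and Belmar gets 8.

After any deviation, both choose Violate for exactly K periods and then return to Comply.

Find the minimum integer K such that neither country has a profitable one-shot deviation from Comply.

IC: δ(1−δ^K)/(1−δ) ≥ (30−17)/(17−8) = 13/9.
With δ = 7/10: need 1 − δ^K ≥ 13/9·(1−7/10)/(7/10), i.e. δ^K ≤ 0.3810.
Since (7/10)^2 = 0.4900 and (7/10)^3 = 0.3430, the smallest such K is 3.

3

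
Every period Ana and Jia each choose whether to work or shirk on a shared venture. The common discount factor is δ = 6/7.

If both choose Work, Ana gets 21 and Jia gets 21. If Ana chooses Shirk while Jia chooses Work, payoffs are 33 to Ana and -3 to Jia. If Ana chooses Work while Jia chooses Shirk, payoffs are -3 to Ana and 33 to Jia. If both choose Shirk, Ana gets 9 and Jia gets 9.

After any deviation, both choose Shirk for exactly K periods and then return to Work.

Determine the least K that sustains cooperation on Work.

2

No profitable deviation requires (21−9)(δ+…+δ^K) ≥ 33−21, i.e. δ+…+δ^K ≥ 1 ≈ 1.0000.
With δ = 6/7, the partial sums are K=1: 0.8571, K=2: 1.5918.
K = 2 is the first length at which the sum reaches 1.0000.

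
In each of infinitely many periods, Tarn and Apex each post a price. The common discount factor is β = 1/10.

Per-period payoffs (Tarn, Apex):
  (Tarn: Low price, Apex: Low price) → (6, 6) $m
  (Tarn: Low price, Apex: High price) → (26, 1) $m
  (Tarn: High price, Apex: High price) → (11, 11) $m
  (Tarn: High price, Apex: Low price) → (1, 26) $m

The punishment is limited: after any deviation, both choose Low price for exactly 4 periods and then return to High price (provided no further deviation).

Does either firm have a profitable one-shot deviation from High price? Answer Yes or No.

Yes

IC: β+…+β^4 ≥ (26−11)/(11−6) = 3.
At β = 1/10: partial sum = 0.1111 < 3.0000. Cooperation not sustainable.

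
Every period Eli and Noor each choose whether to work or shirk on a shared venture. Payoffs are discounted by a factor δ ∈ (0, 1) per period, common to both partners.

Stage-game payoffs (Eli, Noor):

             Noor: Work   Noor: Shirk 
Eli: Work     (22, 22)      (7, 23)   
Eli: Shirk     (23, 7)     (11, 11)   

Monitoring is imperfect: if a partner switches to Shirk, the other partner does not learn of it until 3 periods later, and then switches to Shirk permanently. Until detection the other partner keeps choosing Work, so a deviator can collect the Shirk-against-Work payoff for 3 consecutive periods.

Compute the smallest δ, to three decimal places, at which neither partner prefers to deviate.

Deviating for the 3 undetected periods gains 23−22 = 1 per period over cooperation, then loses 22−11 = 11 per period forever once punishment starts.
Gain: 1(1 + δ + … + δ^2); loss: 11·δ^3/(1−δ).
No profitable deviation ⇔ 1(1−δ^3) ≤ 11·δ^3, i.e. δ^3 ≥ 1/(1+11) = 1/12.
Hence δ ≥ (1/12)^(1/3) ≈ 0.437.

0.437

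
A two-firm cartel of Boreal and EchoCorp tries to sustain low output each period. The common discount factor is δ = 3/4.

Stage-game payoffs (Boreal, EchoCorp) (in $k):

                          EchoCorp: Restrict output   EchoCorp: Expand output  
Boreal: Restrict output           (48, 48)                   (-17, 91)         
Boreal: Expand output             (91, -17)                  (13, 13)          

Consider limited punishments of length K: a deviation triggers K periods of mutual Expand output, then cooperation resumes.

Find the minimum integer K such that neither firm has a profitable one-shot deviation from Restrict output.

Need Σ_{k=1}^{K} δ^k ≥ (91−48)/(48−13) = 1.2286 at δ = 3/4.
At K = 1 the sum is 0.7500 < 1.2286; at K = 2 it is 1.3125 ≥ 1.2286.
So the minimum punishment length is K = 2.

2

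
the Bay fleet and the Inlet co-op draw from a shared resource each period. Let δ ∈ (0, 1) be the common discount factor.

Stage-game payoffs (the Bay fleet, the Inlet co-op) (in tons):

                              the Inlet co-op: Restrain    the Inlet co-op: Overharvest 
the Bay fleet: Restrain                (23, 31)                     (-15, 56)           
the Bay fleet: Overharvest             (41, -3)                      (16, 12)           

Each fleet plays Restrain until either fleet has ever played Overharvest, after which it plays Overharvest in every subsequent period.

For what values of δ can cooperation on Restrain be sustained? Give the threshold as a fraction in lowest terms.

18/25

For the Bay fleet: deviation gain 41−23 = 18, per-period punishment loss 23−16 = 7. IC gives δ ≥ 18/25.
For the Inlet co-op: gain 25, loss 19 per period, so δ ≥ 25/44.
The tighter constraint is the Bay fleet's, so cooperation needs δ ≥ 18/25.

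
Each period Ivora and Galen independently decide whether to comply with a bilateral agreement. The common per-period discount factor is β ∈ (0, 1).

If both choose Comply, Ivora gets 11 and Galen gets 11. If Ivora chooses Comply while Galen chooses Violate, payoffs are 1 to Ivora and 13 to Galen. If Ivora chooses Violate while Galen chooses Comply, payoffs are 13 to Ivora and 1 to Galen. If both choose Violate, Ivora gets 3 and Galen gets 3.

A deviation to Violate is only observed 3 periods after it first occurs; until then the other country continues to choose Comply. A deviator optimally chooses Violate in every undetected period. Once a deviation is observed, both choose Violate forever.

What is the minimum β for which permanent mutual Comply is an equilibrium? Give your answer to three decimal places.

The best deviation is to choose Violate for all 3 undetected periods, earning 13 each, then 3 forever once detected.
Deviation value: 13(1−β^3)/(1−β) + 3β^3/(1−β); cooperation value: 11/(1−β).
IC: 11 ≥ 13(1−β^3) + 3β^3 = 13 − 10β^3.
So β^3 ≥ 2/10 = 1/5, giving β ≥ (1/5)^(1/3) ≈ 0.585.

0.585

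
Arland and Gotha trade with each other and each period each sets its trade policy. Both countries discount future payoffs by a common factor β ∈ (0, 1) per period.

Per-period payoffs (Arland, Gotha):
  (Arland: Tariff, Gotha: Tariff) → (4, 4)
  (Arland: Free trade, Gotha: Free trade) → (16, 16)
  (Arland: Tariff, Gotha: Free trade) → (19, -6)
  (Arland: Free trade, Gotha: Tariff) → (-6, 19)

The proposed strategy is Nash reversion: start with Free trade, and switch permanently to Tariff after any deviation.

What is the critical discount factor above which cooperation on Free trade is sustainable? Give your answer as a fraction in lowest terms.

Under grim trigger the critical discount factor is (T−C)/(T−P) with T = 19, C = 16, P = 4.
β* = (19−16)/(19−4) = 3/15 = 1/5.

1/5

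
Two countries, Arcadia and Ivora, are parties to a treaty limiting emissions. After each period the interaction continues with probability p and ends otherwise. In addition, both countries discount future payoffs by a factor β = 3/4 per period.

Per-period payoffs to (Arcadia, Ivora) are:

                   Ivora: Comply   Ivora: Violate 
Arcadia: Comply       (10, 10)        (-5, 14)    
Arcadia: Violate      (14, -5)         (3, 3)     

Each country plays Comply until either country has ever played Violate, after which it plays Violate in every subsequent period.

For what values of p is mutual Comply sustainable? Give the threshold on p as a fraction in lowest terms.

Expected continuation weight on next period's payoff is β·p = 3/4·p, which plays the role of the discount factor.
Cooperation requires 3/4·p ≥ (14−10)/(14−3) = 4/11, hence p ≥ 16/33.

16/33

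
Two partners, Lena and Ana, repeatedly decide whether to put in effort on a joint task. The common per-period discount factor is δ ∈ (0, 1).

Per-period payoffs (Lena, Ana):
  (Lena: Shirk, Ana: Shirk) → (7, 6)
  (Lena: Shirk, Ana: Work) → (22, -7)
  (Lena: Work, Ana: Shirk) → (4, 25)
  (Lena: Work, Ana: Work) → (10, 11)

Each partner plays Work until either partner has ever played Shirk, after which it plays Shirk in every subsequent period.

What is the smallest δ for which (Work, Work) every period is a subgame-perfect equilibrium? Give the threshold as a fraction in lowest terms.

Lena's threshold: (22−10)/(22−7) = 4/5.
Ana's threshold: (25−11)/(25−6) = 14/19.
4/5 > 14/19, so Lena binds and δ* = 4/5.

4/5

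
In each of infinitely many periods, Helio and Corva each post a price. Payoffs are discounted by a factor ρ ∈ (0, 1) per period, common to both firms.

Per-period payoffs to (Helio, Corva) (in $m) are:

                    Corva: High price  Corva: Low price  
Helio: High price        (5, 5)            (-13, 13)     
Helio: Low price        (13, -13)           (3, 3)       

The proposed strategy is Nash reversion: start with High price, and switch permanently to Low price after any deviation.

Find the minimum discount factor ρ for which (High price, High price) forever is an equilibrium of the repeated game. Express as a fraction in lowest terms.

One-period gain from deviating is 13 − 5 = 8. The loss is 5 − 3 = 2 in every subsequent period, with present value 2·ρ/(1−ρ).
Deviation is unprofitable when 2·ρ/(1−ρ) ≥ 8, i.e. ρ/(1−ρ) ≥ 4.
Equivalently ρ ≥ 8/(8+2) = 4/5.

4/5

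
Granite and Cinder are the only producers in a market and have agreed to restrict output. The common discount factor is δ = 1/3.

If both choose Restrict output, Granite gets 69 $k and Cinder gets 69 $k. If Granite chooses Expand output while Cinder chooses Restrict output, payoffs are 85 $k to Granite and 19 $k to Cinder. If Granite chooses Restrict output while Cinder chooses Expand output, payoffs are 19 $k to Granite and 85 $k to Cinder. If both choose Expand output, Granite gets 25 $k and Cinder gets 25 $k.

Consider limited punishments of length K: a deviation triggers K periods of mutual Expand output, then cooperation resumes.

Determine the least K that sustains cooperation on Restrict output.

2

Need Σ_{k=1}^{K} δ^k ≥ (85−69)/(69−25) = 0.3636 at δ = 1/3.
At K = 1 the sum is 0.3333 < 0.3636; at K = 2 it is 0.4444 ≥ 0.3636.
So the minimum punishment length is K = 2.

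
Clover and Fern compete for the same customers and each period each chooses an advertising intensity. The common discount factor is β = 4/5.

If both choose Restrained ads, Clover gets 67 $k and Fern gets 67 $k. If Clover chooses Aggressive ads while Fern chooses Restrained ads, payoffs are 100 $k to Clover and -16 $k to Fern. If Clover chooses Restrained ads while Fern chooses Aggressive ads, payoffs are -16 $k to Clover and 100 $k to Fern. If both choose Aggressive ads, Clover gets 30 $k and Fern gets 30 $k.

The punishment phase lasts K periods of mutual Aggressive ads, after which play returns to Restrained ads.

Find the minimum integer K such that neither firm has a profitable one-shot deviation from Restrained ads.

IC: β(1−β^K)/(1−β) ≥ (100−67)/(67−30) = 33/37.
With β = 4/5: need 1 − β^K ≥ 33/37·(1−4/5)/(4/5), i.e. β^K ≤ 0.7770.
Since (4/5)^1 = 0.8000 and (4/5)^2 = 0.6400, the smallest such K is 2.

2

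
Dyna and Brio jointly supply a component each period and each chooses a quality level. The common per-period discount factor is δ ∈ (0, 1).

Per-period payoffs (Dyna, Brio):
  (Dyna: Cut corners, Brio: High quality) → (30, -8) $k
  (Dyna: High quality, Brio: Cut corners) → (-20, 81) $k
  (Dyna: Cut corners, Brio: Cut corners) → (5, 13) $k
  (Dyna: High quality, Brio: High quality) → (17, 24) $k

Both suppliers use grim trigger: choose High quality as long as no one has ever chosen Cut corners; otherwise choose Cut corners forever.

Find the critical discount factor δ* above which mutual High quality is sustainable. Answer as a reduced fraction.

Dyna: cooperation gives 17 each period; deviation gives 30 once then 5 forever.
  17/(1−δ) ≥ 30 + 5δ/(1−δ) ⇒ δ ≥ 13/25.
Brio: cooperation gives 24 each period; deviation gives 81 once then 13 forever.
  δ ≥ 57/68.
Both must hold, so the binding constraint is Brio's: δ ≥ 57/68.

57/68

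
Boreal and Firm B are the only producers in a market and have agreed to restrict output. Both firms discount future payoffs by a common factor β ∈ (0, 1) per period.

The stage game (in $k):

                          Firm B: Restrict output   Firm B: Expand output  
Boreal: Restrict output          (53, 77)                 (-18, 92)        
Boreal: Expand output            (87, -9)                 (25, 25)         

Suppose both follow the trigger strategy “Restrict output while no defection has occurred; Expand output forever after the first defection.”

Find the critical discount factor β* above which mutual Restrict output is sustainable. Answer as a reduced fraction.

Boreal: cooperation gives 53 each period; deviation gives 87 once then 25 forever.
  53/(1−β) ≥ 87 + 25β/(1−β) ⇒ β ≥ 34/62 = 17/31.
Firm B: cooperation gives 77 each period; deviation gives 92 once then 25 forever.
  β ≥ 15/67.
Both must hold, so the binding constraint is Boreal's: β ≥ 17/31.

17/31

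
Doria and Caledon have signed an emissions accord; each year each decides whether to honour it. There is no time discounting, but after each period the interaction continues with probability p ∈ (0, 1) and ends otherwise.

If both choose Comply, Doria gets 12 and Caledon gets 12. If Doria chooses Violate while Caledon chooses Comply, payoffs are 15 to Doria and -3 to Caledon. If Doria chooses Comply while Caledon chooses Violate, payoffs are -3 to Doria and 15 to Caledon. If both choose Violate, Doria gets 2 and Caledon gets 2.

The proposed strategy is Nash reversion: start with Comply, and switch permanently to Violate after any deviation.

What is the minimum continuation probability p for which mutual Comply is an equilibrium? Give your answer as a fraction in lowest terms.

3/13

Expected cooperation value is 12 + p·12 + p²·12 + … = 12/(1−p); deviation gives 15 + p·2/(1−p).
12 ≥ 15(1−p) + 2p ⇒ 13p ≥ 3 ⇒ p ≥ 3/13.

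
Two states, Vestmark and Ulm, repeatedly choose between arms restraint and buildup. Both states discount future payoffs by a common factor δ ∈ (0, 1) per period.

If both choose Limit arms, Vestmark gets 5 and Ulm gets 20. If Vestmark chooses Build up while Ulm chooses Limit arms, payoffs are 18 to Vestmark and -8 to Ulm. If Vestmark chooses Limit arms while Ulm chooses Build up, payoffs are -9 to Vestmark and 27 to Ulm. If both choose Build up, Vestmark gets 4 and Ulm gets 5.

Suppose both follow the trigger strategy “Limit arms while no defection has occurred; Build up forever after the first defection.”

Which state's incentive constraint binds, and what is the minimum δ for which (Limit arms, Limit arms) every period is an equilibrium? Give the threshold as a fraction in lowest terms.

Vestmark's threshold: (18−5)/(18−4) = 13/14.
Ulm's threshold: (27−20)/(27−5) = 7/22.
13/14 > 7/22, so Vestmark binds and δ* = 13/14.

Vestmark; δ ≥ 13/14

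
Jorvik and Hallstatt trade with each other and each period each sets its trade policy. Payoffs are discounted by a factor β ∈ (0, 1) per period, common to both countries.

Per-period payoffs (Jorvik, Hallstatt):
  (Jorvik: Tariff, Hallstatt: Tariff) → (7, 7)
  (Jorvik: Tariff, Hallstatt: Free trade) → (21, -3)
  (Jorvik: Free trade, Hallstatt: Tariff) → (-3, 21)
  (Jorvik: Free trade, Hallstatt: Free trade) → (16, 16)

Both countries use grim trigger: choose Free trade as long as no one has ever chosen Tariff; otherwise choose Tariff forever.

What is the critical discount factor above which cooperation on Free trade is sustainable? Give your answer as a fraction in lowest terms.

5/14

One-period gain from deviating is 21 − 16 = 5. The loss is 16 − 7 = 9 in every subsequent period, with present value 9·β/(1−β).
Deviation is unprofitable when 9·β/(1−β) ≥ 5, i.e. β/(1−β) ≥ 5/9.
Equivalently β ≥ 5/(5+9) = 5/14.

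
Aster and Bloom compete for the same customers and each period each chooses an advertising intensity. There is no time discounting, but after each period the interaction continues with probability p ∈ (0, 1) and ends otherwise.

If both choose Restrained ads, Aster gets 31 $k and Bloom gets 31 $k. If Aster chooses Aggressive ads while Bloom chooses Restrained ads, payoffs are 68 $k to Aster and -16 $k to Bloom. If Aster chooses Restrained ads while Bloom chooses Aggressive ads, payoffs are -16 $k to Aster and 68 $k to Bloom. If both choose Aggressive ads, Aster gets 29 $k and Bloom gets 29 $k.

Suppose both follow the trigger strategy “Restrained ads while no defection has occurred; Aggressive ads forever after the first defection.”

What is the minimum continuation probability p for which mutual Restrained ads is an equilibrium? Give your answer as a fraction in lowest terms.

37/39

With no time discounting, the continuation probability p plays the role of the discount factor.
Grim-trigger IC: 31/(1−p) ≥ 68 + 29p/(1−p) ⇒ p ≥ (68−31)/(68−29) = 37/39.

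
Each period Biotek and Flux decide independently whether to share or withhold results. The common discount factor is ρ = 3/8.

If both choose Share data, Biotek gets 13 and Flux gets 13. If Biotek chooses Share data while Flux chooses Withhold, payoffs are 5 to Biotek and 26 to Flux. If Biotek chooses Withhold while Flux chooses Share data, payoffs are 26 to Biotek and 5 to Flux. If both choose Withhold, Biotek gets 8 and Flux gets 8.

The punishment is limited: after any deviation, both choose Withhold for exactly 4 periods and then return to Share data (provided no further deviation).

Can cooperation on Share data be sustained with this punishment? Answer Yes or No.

Comparing payoff streams over the 5 periods until play realigns: cooperate → 13(1+ρ+…+ρ^4); deviate → 26 + 8(ρ+…+ρ^4).
Cooperation is sustained iff (13−8)(ρ+…+ρ^4) ≥ 26−13.
ρ+…+ρ^4 = 3/8·(1−(3/8)^4)/(1−3/8) = 0.5881, and (26−13)/(13−8) = 2.6000.
0.5881 < 2.6000, so cooperation is not sustainable.

No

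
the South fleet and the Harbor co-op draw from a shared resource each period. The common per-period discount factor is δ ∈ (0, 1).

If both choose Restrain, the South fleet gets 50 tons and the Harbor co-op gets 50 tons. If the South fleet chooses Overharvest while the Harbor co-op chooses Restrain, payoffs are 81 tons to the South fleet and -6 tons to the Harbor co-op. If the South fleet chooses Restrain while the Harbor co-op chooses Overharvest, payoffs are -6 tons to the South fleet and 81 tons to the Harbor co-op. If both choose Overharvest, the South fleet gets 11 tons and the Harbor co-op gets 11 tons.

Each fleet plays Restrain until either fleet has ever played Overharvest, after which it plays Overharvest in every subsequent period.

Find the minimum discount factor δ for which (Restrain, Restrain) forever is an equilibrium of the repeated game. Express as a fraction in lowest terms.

50/(1−δ) ≥ 81 + 11δ/(1−δ)
50 ≥ 81 − 70δ
δ ≥ 31/70.

31/70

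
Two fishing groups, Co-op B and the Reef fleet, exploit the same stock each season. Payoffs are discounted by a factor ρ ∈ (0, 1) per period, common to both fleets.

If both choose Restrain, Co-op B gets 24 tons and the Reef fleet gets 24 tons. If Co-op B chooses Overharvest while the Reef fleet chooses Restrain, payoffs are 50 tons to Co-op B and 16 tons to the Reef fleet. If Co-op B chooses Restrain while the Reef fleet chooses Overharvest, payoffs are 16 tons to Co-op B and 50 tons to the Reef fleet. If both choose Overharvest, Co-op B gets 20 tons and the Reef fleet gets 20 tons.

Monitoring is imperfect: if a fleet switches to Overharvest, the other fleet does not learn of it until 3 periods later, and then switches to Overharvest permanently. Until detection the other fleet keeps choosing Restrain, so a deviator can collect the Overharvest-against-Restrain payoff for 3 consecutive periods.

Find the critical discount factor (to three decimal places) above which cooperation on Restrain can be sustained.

A deviator earns 50 for 3 periods, then 20 forever; cooperating earns 24 forever. Multiplying the IC by (1−ρ):
24 ≥ 50(1−ρ^3) + 20ρ^3, so 30·ρ^3 ≥ 26 and ρ^3 ≥ 13/15.
ρ ≥ (13/15)^(1/3) ≈ 0.953.

0.953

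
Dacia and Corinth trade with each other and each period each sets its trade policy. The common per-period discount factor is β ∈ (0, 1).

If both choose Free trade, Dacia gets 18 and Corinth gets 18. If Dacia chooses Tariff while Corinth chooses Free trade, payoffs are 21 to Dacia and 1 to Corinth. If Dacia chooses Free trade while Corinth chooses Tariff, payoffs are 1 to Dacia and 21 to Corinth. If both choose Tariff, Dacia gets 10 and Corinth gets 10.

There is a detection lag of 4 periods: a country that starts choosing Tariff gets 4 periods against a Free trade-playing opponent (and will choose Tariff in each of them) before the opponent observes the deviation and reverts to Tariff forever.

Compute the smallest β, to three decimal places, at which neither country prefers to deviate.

The best deviation is to choose Tariff for all 4 undetected periods, earning 21 each, then 10 forever once detected.
Deviation value: 21(1−β^4)/(1−β) + 10β^4/(1−β); cooperation value: 18/(1−β).
IC: 18 ≥ 21(1−β^4) + 10β^4 = 21 − 11β^4.
So β^4 ≥ 3/11, giving β ≥ (3/11)^(1/4) ≈ 0.723.

0.723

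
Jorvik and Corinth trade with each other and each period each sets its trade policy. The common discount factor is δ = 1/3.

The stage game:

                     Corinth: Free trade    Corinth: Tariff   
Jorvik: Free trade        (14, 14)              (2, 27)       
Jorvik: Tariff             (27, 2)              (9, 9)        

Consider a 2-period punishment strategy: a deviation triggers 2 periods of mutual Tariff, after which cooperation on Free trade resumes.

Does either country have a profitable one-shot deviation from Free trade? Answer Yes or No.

Yes

IC: δ+…+δ^2 ≥ (27−14)/(14−9) = 13/5.
At δ = 1/3: partial sum = 0.4444 < 2.6000. Cooperation not sustainable.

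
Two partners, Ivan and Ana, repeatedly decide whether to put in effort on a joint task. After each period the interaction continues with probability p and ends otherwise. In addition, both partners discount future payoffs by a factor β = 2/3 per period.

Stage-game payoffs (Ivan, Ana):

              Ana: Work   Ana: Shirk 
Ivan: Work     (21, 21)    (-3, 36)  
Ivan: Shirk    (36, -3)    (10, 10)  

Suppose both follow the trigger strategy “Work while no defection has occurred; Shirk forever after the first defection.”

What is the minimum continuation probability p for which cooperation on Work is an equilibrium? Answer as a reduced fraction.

45/52

With continuation probability p and discount β, the effective per-period discount factor is βp.
Grim-trigger IC: βp ≥ (36−21)/(36−10) = 15/26.
So p ≥ (15/26)/(2/3) = 45/52.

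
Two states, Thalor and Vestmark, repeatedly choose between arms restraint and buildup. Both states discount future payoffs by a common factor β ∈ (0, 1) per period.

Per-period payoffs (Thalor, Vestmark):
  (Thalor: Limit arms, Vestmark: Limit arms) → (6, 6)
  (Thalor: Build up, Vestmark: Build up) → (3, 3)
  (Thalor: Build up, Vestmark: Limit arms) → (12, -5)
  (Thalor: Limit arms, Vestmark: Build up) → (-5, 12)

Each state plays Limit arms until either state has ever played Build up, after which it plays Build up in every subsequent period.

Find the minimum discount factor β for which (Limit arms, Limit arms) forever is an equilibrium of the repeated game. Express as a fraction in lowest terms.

Under grim trigger the critical discount factor is (T−C)/(T−P) with T = 12, C = 6, P = 3.
β* = (12−6)/(12−3) = 6/9 = 2/3.

2/3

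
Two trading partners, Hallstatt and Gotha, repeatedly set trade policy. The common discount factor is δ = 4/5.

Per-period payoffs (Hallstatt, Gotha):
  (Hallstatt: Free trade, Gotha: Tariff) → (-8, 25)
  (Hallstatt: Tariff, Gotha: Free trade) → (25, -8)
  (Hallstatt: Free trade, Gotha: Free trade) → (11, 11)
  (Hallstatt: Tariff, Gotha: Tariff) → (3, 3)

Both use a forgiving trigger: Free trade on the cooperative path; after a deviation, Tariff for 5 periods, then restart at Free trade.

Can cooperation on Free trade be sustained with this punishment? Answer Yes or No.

Yes

Comparing payoff streams over the 6 periods until play realigns: cooperate → 11(1+δ+…+δ^5); deviate → 25 + 3(δ+…+δ^5).
Cooperation is sustained iff (11−3)(δ+…+δ^5) ≥ 25−11.
δ+…+δ^5 = 4/5·(1−(4/5)^5)/(1−4/5) = 2.6893, and (25−11)/(11−3) = 1.7500.
2.6893 ≥ 1.7500, so cooperation is sustainable.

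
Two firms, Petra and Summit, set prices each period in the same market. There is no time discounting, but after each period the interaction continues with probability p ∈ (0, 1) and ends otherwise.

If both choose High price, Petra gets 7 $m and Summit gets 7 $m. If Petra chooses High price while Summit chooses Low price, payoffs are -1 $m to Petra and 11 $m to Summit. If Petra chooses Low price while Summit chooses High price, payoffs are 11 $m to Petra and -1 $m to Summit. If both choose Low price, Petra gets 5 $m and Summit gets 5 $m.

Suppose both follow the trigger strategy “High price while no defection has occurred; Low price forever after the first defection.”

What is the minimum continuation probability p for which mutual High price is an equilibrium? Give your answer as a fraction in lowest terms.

2/3

Expected cooperation value is 7 + p·7 + p²·7 + … = 7/(1−p); deviation gives 11 + p·5/(1−p).
7 ≥ 11(1−p) + 5p ⇒ 6p ≥ 4 ⇒ p ≥ 4/6 = 2/3.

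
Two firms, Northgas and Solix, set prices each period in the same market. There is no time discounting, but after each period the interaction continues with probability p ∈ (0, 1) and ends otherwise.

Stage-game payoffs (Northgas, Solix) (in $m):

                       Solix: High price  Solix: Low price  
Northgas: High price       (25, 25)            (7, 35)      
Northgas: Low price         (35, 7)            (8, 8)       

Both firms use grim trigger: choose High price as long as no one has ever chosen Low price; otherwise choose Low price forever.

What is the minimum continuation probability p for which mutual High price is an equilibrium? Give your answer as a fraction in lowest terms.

10/27

With no time discounting, the continuation probability p plays the role of the discount factor.
Grim-trigger IC: 25/(1−p) ≥ 35 + 8p/(1−p) ⇒ p ≥ (35−25)/(35−8) = 10/27.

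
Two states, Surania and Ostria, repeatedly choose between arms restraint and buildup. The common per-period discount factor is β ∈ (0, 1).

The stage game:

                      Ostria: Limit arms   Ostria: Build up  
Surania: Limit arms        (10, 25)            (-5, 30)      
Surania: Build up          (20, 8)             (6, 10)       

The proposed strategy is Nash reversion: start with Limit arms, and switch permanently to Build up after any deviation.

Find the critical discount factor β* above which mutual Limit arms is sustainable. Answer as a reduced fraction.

For Surania: deviation gain 20−10 = 10, per-period punishment loss 10−6 = 4. IC gives β ≥ 10/14 = 5/7.
For Ostria: gain 5, loss 15 per period, so β ≥ 5/20 = 1/4.
The tighter constraint is Surania's, so cooperation needs β ≥ 5/7.

5/7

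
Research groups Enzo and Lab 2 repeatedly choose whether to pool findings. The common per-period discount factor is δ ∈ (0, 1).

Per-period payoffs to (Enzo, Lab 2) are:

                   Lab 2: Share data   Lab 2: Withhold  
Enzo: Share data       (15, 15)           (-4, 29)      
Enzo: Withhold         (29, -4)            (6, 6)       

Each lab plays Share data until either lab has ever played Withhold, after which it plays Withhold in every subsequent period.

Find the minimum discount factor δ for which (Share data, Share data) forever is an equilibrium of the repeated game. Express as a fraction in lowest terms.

Cooperation forever yields 15 each period: 15/(1−δ).
Deviating yields 29 once, then 6 forever: 29 + 6δ/(1−δ).
No profitable deviation requires 15/(1−δ) ≥ 29 + 6δ/(1−δ).
Multiplying by (1−δ): 15 ≥ 29(1−δ) + 6δ = 29 − 23δ.
So 23δ ≥ 14, i.e. δ ≥ 14/23.

14/23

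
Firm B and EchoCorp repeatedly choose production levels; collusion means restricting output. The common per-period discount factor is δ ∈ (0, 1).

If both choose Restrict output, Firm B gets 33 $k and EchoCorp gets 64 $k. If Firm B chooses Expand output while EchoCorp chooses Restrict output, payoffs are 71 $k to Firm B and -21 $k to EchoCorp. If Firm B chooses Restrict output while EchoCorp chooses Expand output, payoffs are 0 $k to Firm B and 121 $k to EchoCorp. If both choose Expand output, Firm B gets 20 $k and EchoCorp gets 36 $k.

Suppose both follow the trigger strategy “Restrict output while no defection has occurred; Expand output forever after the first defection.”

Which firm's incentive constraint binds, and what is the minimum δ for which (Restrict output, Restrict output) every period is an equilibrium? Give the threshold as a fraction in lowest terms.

Firm B's threshold: (71−33)/(71−20) = 38/51.
EchoCorp's threshold: (121−64)/(121−36) = 57/85.
38/51 > 57/85, so Firm B binds and δ* = 38/51.

Firm B; δ ≥ 38/51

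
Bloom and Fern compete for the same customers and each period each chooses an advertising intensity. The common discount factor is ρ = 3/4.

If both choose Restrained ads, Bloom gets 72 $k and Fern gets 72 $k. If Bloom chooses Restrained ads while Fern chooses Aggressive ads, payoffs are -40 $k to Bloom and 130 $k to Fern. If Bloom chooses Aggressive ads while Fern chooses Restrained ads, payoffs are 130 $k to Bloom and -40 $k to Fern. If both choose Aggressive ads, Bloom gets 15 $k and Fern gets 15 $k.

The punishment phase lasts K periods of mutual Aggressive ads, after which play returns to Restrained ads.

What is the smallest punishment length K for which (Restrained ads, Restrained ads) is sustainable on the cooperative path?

Need Σ_{k=1}^{K} ρ^k ≥ (130−72)/(72−15) = 1.0175 at ρ = 3/4.
At K = 1 the sum is 0.7500 < 1.0175; at K = 2 it is 1.3125 ≥ 1.0175.
So the minimum punishment length is K = 2.

2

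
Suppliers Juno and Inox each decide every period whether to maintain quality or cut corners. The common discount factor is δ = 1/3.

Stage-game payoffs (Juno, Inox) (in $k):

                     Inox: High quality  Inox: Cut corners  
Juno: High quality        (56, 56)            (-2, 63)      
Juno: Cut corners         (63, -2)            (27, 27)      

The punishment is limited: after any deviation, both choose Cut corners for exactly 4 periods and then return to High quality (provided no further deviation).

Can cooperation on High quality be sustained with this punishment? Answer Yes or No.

Yes

A one-shot deviation gives 63 now, then 27 for 4 periods, then back to 56.
Gain from deviating: (63−56) today; loss: (56−27) in each of the next 4 periods.
No-deviation condition: (56−27)(δ+…+δ^4) ≥ 63−56, i.e. δ+…+δ^4 ≥ 7/29.
At δ = 1/3: δ+…+δ^4 = 0.4938 ≥ 0.2414.
So cooperation is sustainable.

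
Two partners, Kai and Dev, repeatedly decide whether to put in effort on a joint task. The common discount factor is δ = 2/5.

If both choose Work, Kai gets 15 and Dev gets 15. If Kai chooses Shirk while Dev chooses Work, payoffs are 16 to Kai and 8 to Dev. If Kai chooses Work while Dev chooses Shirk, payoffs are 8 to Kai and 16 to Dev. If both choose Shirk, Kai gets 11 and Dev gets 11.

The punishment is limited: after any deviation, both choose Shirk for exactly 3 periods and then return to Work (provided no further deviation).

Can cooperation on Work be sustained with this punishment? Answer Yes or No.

Yes

IC: δ+…+δ^3 ≥ (16−15)/(15−11) = 1/4.
At δ = 2/5: partial sum = 0.6240 ≥ 0.2500. Cooperation sustainable.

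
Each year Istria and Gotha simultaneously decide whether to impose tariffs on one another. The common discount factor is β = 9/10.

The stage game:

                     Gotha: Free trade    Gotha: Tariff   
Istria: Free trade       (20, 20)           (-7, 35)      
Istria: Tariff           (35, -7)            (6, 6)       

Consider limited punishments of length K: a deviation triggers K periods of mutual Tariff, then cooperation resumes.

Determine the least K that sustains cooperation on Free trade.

2

IC: β(1−β^K)/(1−β) ≥ (35−20)/(20−6) = 15/14.
With β = 9/10: need 1 − β^K ≥ 15/14·(1−9/10)/(9/10), i.e. β^K ≤ 0.8810.
Since (9/10)^1 = 0.9000 and (9/10)^2 = 0.8100, the smallest such K is 2.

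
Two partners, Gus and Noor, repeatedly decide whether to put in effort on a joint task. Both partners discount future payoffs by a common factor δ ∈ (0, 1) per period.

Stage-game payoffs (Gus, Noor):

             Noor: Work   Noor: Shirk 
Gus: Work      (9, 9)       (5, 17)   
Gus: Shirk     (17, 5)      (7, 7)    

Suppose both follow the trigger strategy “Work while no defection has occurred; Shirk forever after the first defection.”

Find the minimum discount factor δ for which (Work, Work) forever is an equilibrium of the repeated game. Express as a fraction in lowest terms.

Cooperation forever yields 9 each period: 9/(1−δ).
Deviating yields 17 once, then 7 forever: 17 + 7δ/(1−δ).
No profitable deviation requires 9/(1−δ) ≥ 17 + 7δ/(1−δ).
Multiplying by (1−δ): 9 ≥ 17(1−δ) + 7δ = 17 − 10δ.
So 10δ ≥ 8, i.e. δ ≥ 8/10 = 4/5.

4/5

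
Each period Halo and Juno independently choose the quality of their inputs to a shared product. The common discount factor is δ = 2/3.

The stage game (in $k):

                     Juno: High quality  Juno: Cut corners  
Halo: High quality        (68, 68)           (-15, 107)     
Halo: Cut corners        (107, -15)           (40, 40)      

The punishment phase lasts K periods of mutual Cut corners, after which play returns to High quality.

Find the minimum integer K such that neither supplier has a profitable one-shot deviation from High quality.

No profitable deviation requires (68−40)(δ+…+δ^K) ≥ 107−68, i.e. δ+…+δ^K ≥ 39/28 ≈ 1.3929.
With δ = 2/3, the partial sums are K=1: 0.6667, K=2: 1.1111, K=3: 1.4074.
K = 3 is the first length at which the sum reaches 1.3929.

3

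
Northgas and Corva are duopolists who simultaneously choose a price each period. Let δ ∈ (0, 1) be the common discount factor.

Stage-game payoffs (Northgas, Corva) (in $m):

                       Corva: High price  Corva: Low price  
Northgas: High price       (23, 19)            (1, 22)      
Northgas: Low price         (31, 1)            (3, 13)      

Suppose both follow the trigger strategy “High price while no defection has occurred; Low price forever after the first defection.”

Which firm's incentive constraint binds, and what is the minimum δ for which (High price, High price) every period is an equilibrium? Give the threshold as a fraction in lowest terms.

Corva; δ ≥ 1/3

Northgas's threshold: (31−23)/(31−3) = 2/7.
Corva's threshold: (22−19)/(22−13) = 1/3.
2/7 < 1/3, so Corva binds and δ* = 1/3.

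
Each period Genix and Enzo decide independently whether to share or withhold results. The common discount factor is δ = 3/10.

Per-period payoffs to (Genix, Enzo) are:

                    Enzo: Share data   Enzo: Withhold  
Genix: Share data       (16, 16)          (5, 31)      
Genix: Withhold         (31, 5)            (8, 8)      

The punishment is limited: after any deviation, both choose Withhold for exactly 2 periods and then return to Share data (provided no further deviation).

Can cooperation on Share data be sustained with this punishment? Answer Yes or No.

No

Comparing payoff streams over the 3 periods until play realigns: cooperate → 16(1+δ+…+δ^2); deviate → 31 + 8(δ+…+δ^2).
Cooperation is sustained iff (16−8)(δ+…+δ^2) ≥ 31−16.
δ+…+δ^2 = 3/10·(1−(3/10)^2)/(1−3/10) = 0.3900, and (31−16)/(16−8) = 1.8750.
0.3900 < 1.8750, so cooperation is not sustainable.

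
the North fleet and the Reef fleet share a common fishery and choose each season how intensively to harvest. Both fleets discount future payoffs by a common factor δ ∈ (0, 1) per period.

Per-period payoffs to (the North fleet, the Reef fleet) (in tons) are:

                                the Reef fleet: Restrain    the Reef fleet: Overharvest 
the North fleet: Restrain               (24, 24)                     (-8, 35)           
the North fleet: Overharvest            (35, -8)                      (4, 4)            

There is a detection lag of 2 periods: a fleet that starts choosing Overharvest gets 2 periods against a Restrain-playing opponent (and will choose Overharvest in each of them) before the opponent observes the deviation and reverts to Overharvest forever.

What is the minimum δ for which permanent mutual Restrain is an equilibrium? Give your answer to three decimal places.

The best deviation is to choose Overharvest for all 2 undetected periods, earning 35 each, then 4 forever once detected.
Deviation value: 35(1−δ^2)/(1−δ) + 4δ^2/(1−δ); cooperation value: 24/(1−δ).
IC: 24 ≥ 35(1−δ^2) + 4δ^2 = 35 − 31δ^2.
So δ^2 ≥ 11/31, giving δ ≥ (11/31)^(1/2) ≈ 0.596.

0.596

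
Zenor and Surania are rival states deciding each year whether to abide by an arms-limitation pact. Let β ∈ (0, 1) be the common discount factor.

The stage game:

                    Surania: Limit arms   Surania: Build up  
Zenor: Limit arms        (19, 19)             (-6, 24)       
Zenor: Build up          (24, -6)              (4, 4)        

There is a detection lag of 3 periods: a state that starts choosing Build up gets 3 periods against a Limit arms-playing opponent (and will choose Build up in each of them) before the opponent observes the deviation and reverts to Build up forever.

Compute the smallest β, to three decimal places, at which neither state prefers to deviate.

0.630

A deviator earns 24 for 3 periods, then 4 forever; cooperating earns 19 forever. Multiplying the IC by (1−β):
19 ≥ 24(1−β^3) + 4β^3, so 20·β^3 ≥ 5 and β^3 ≥ 1/4.
β ≥ (1/4)^(1/3) ≈ 0.630.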